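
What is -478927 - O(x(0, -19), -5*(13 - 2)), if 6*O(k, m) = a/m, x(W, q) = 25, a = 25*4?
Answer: -15804581/33 ≈ -4.7893e+5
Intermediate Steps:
a = 100
O(k, m) = 50/(3*m) (O(k, m) = (100/m)/6 = 50/(3*m))
-478927 - O(x(0, -19), -5*(13 - 2)) = -478927 - 50/(3*((-5*(13 - 2)))) = -478927 - 50/(3*((-5*11))) = -478927 - 50/(3*(-55)) = -478927 - 50*(-1)/(3*55) = -478927 - 1*(-10/33) = -478927 + 10/33 = -15804581/33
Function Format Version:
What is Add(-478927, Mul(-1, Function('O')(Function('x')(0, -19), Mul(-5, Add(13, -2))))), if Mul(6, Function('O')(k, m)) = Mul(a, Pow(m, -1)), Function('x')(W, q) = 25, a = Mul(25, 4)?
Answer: Rational(-15804581, 33) ≈ -4.7893e+5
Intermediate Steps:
a = 100
Function('O')(k, m) = Mul(Rational(50, 3), Pow(m, -1)) (Function('O')(k, m) = Mul(Rational(1, 6), Mul(100, Pow(m, -1))) = Mul(Rational(50, 3), Pow(m, -1)))
Add(-478927, Mul(-1, Function('O')(Function('x')(0, -19), Mul(-5, Add(13, -2))))) = Add(-478927, Mul(-1, Mul(Rational(50, 3), Pow(Mul(-5, Add(13, -2)), -1)))) = Add(-478927, Mul(-1, Mul(Rational(50, 3), Pow(Mul(-5, 11), -1)))) = Add(-478927, Mul(-1, Mul(Rational(50, 3), Pow(-55, -1)))) = Add(-478927, Mul(-1, Mul(Rational(50, 3), Rational(-1, 55)))) = Add(-478927, Mul(-1, Rational(-10, 33))) = Add(-478927, Rational(10, 33)) = Rational(-15804581, 33)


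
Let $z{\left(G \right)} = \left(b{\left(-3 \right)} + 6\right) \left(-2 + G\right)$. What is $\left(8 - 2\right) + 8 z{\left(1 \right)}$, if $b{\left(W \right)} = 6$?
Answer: $-90$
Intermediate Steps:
$z{\left(G \right)} = -24 + 12 G$ ($z{\left(G \right)} = \left(6 + 6\right) \left(-2 + G\right) = 12 \left(-2 + G\right) = -24 + 12 G$)
$\left(8 - 2\right) + 8 z{\left(1 \right)} = \left(8 - 2\right) + 8 \left(-24 + 12 \cdot 1\right) = \left(8 - 2\right) + 8 \left(-24 + 12\right) = 6 + 8 \left(-12\right) = 6 - 96 = -90$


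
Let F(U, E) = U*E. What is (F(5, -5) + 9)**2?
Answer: 256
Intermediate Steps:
F(U, E) = E*U
(F(5, -5) + 9)**2 = (-5*5 + 9)**2 = (-25 + 9)**2 = (-16)**2 = 256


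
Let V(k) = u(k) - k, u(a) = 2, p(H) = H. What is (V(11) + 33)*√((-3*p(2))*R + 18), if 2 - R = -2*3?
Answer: 24*I*√30 ≈ 131.45*I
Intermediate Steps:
R = 8 (R = 2 - (-2)*3 = 2 - 1*(-6) = 2 + 6 = 8)
V(k) = 2 - k
(V(11) + 33)*√((-3*p(2))*R + 18) = ((2 - 1*11) + 33)*√(-3*2*8 + 18) = ((2 - 11) + 33)*√(-6*8 + 18) = (-9 + 33)*√(-48 + 18) = 24*√(-30) = 24*(I*√30) = 24*I*√30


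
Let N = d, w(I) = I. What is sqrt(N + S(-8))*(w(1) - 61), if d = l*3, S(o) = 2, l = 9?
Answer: -60*sqrt(29) ≈ -323.11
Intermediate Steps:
d = 27 (d = 9*3 = 27)
N = 27
sqrt(N + S(-8))*(w(1) - 61) = sqrt(27 + 2)*(1 - 61) = sqrt(29)*(-60) = -60*sqrt(29)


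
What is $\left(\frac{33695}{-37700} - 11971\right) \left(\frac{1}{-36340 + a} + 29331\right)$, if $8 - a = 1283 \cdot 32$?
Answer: $- \frac{204896572219962733}{583505520} \approx -3.5115 \cdot 10^{8}$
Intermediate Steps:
$a = -41048$ ($a = 8 - 1283 \cdot 32 = 8 - 41056 = -41048$)
$\left(\frac{33695}{-37700} - 11971\right) \left(\frac{1}{-36340 + a} + 29331\right) = \left(\frac{33695}{-37700} - 11971\right) \left(\frac{1}{-36340 - 41048} + 29331\right) = \left(33695 \left(- \frac{1}{37700}\right) - 11971\right) \left(\frac{1}{-77388} + 29331\right) = \left(- \frac{6739}{7540} - 11971\right) \left(- \frac{1}{77388} + 29331\right) = \left(- \frac{90268079}{7540}\right) \frac{2269867427}{77388} = - \frac{204896572219962733}{583505520}$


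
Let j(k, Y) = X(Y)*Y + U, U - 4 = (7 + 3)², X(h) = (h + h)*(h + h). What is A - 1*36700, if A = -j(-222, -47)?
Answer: 378488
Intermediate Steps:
X(h) = 4*h² (X(h) = (2*h)*(2*h) = 4*h²)
U = 104 (U = 4 + (7 + 3)² = 4 + 10² = 4 + 100 = 104)
j(k, Y) = 104 + 4*Y³ (j(k, Y) = (4*Y²)*Y + 104 = 4*Y³ + 104 = 104 + 4*Y³)
A = 415188 (A = -(104 + 4*(-47)³) = -(104 + 4*(-103823)) = -(104 - 415292) = -1*(-415188) = 415188)
A - 1*36700 = 415188 - 1*36700 = 415188 - 36700 = 378488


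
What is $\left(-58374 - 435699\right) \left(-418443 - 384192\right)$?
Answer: $396560282355$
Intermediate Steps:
$\left(-58374 - 435699\right) \left(-418443 - 384192\right) = - 494073 \left(-418443 - 384192\right) = \left(-494073\right) \left(-802635\right) = 396560282355$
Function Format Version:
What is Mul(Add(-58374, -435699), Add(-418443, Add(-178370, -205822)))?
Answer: 396560282355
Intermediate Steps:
Mul(Add(-58374, -435699), Add(-418443, Add(-178370, -205822))) = Mul(-494073, Add(-418443, -384192)) = Mul(-494073, -802635) = 396560282355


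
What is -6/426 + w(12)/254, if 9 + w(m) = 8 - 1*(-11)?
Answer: 228/9017 ≈ 0.025286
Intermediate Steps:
w(m) = 10 (w(m) = -9 + (8 - 1*(-11)) = -9 + (8 + 11) = -9 + 19 = 10)
-6/426 + w(12)/254 = -6/426 + 10/254 = -6*1/426 + 10*(1/254) = -1/71 + 5/127 = 228/9017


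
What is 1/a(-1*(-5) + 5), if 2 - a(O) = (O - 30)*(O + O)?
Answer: 1/402 ≈ 0.0024876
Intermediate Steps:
a(O) = 2 - 2*O*(-30 + O) (a(O) = 2 - (O - 30)*(O + O) = 2 - (-30 + O)*2*O = 2 - 2*O*(-30 + O))
1/a(-1*(-5) + 5) = 1/(2 - 2*(-1*(-5) + 5)² + 60*(-1*(-5) + 5)) = 1/(2 - 2*(5 + 5)² + 60*(5 + 5)) = 1/(2 - 2*10² + 60*10) = 1/(2 - 2*100 + 600) = 1/(2 - 200 + 600) = 1/402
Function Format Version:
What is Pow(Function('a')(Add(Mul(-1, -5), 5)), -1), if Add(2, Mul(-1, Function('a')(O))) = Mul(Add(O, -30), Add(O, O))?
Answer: Rational(1, 402) ≈ 0.0024876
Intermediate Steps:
Function('a')(O) = Add(2, Mul(-2, O, Add(-30, O))) (Function('a')(O) = Add(2, Mul(-1, Mul(Add(O, -30), Add(O, O)))) = Add(2, Mul(-1, Mul(Add(-30, O), Mul(2, O)))) = Add(2, Mul(-1, Mul(2, O, Add(-30, O)))) = Add(2, Mul(-2, O, Add(-30, O))))
Pow(Function('a')(Add(Mul(-1, -5), 5)), -1) = Pow(Add(2, Mul(-2, Pow(Add(Mul(-1, -5), 5), 2)), Mul(60, Add(Mul(-1, -5), 5))), -1) = Pow(Add(2, Mul(-2, Pow(Add(5, 5), 2)), Mul(60, Add(5, 5))), -1) = Pow(Add(2, Mul(-2, Pow(10, 2)), Mul(60, 10)), -1) = Pow(Add(2, Mul(-2, 100), 600), -1) = Pow(Add(2, -200, 600), -1) = Pow(402, -1) = Rational(1, 402)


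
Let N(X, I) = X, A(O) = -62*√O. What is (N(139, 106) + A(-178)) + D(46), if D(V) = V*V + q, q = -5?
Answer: 2250 - 62*I*√178 ≈ 2250.0 - 827.18*I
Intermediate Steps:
D(V) = -5 + V² (D(V) = V*V - 5 = V² - 5 = -5 + V²)
(N(139, 106) + A(-178)) + D(46) = (139 - 62*I*√178) + (-5 + 46²) = (139 - 62*I*√178) + (-5 + 2116) = (139 - 62*I*√178) + 2111 = 2250 - 62*I*√178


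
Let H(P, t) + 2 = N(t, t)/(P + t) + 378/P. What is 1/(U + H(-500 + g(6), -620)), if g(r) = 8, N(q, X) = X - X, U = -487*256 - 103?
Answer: -82/10231777 ≈ -8.0142e-6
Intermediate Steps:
U = -124775 (U = -124672 - 103 = -124775)
N(q, X) = 0
H(P, t) = -2 + 378/P (H(P, t) = -2 + (0/(P + t) + 378/P) = -2 + (0 + 378/P) = -2 + 378/P)
1/(U + H(-500 + g(6), -620)) = 1/(-124775 + (-2 + 378/(-500 + 8))) = 1/(-124775 + (-2 + 378/(-492))) = 1/(-124775 + (-2 + 378*(-1/492))) = 1/(-124775 + (-2 - 63/82)) = 1/(-124775 - 227/82) = 1/(-10231777/82) = -82/10231777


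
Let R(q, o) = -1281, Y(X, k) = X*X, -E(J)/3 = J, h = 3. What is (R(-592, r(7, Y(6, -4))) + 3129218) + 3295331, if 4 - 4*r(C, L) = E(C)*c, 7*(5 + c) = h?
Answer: 6423268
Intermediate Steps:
E(J) = -3*J
c = -32/7 (c = -5 + (⅐)*3 = -5 + 3/7 = -32/7 ≈ -4.5714)
Y(X, k) = X²
r(C, L) = 1 - 24*C/7 (r(C, L) = 1 - (-3*C)*(-32)/(4*7) = 1 - 24*C/7)
(R(-592, r(7, Y(6, -4))) + 3129218) + 3295331 = (-1281 + 3129218) + 3295331 = 3127937 + 3295331 = 6423268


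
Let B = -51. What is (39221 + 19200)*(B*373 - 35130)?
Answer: -3163672413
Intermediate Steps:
(39221 + 19200)*(B*373 - 35130) = (39221 + 19200)*(-51*373 - 35130) = 58421*(-19023 - 35130) = 58421*(-54153) = -3163672413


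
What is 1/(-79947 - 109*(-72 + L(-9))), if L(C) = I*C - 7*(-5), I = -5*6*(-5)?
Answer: 1/71236 ≈ 1.4038e-5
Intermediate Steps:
I = 150 (I = -30*(-5) = 150)
L(C) = 35 + 150*C (L(C) = 150*C - 7*(-5) = 150*C + 35 = 35 + 150*C)
1/(-79947 - 109*(-72 + L(-9))) = 1/(-79947 - 109*(-72 + (35 + 150*(-9)))) = 1/(-79947 - 109*(-72 + (35 - 1350))) = 1/(-79947 - 109*(-72 - 1315)) = 1/(-79947 - 109*(-1387)) = 1/(-79947 + 151183) = 1/71236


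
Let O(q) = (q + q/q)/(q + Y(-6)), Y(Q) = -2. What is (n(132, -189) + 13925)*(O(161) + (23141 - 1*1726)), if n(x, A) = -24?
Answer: 15778316149/53 ≈ 2.9770e+8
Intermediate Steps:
O(q) = (1 + q)/(-2 + q) (O(q) = (q + q/q)/(q - 2) = (q + 1)/(-2 + q) = (1 + q)/(-2 + q))
(n(132, -189) + 13925)*(O(161) + (23141 - 1*1726)) = (-24 + 13925)*((1 + 161)/(-2 + 161) + (23141 - 1*1726)) = 13901*(162/159 + (23141 - 1726)) = 13901*((1/159)*162 + 21415) = 13901*(54/53 + 21415) = 13901*(1135049/53) = 15778316149/53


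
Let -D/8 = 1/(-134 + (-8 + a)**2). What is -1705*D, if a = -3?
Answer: -13640/13 ≈ -1049.2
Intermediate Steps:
D = 8/13 (D = -8/(-134 + (-8 - 3)**2) = -8/(-134 + (-11)**2) = -8/(-134 + 121) = -8/(-13) = -8*(-1/13) = 8/13 ≈ 0.61539)
-1705*D = -1705*8/13 = -13640/13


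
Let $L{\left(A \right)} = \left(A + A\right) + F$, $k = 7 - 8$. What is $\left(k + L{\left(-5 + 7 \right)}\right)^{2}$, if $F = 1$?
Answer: $16$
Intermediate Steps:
$k = -1$ ($k = 7 - 8 = -1$)
$L{\left(A \right)} = 1 + 2 A$ ($L{\left(A \right)} = \left(A + A\right) + 1 = 2 A + 1 = 1 + 2 A$)
$\left(k + L{\left(-5 + 7 \right)}\right)^{2} = \left(-1 + \left(1 + 2 \left(-5 + 7\right)\right)\right)^{2} = \left(-1 + \left(1 + 2 \cdot 2\right)\right)^{2} = \left(-1 + \left(1 + 4\right)\right)^{2} = \left(-1 + 5\right)^{2} = 4^{2} = 16$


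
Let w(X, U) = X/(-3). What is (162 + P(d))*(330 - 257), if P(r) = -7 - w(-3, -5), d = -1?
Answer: 11242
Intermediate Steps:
w(X, U) = -X/3 (w(X, U) = X*(-1/3) = -X/3)
P(r) = -8 (P(r) = -7 - (-1)*(-3)/3 = -7 - 1*1 = -7 - 1 = -8)
(162 + P(d))*(330 - 257) = (162 - 8)*(330 - 257) = 154*73 = 11242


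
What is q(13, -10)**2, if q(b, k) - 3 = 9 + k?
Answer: 4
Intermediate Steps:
q(b, k) = 12 + k (q(b, k) = 3 + (9 + k) = 12 + k)
q(13, -10)**2 = (12 - 10)**2 = 2**2 = 4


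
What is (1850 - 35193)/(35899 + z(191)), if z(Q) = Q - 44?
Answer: -33343/36046 ≈ -0.92501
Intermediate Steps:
z(Q) = -44 + Q
(1850 - 35193)/(35899 + z(191)) = (1850 - 35193)/(35899 + (-44 + 191)) = -33343/(35899 + 147) = -33343/36046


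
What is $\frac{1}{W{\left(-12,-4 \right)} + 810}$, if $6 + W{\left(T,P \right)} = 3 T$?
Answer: $\frac{1}{768} \approx 0.0013021$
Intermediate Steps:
$W{\left(T,P \right)} = -6 + 3 T$
$\frac{1}{W{\left(-12,-4 \right)} + 810} = \frac{1}{\left(-6 + 3 \left(-12\right)\right) + 810} = \frac{1}{\left(-6 - 36\right) + 810} = \frac{1}{-42 + 810} = \frac{1}{768}$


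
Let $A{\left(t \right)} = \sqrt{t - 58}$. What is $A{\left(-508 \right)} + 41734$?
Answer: $41734 + i \sqrt{566} \approx 41734.0 + 23.791 i$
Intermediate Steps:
$A{\left(t \right)} = \sqrt{-58 + t}$
$A{\left(-508 \right)} + 41734 = \sqrt{-58 - 508} + 41734 = \sqrt{-566} + 41734 = i \sqrt{566} + 41734 = 41734 + i \sqrt{566}$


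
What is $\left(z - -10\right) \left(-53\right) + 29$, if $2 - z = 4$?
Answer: $-395$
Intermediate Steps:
$z = -2$ ($z = 2 - 4 = -2$)
$\left(z - -10\right) \left(-53\right) + 29 = \left(-2 - -10\right) \left(-53\right) + 29 = \left(-2 + 10\right) \left(-53\right) + 29 = 8 \left(-53\right) + 29 = -424 + 29 = -395$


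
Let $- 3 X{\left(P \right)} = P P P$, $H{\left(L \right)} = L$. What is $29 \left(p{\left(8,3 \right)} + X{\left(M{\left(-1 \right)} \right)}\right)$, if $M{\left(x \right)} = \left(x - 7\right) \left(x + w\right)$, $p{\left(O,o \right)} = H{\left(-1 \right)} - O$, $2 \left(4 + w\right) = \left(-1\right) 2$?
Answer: $-1069317$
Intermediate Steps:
$w = -5$ ($w = -4 + \frac{\left(-1\right) 2}{2} = -4 + \frac{1}{2} \left(-2\right) = -4 - 1 = -5$)
$p{\left(O,o \right)} = -1 - O$
$M{\left(x \right)} = \left(-7 + x\right) \left(-5 + x\right)$ ($M{\left(x \right)} = \left(x - 7\right) \left(x - 5\right) = \left(-7 + x\right) \left(-5 + x\right)$)
$X{\left(P \right)} = - \frac{P^{3}}{3}$ ($X{\left(P \right)} = - \frac{P P P}{3} = - \frac{P^{2} P}{3} = - \frac{P^{3}}{3}$)
$29 \left(p{\left(8,3 \right)} + X{\left(M{\left(-1 \right)} \right)}\right) = 29 \left(\left(-1 - 8\right) - \frac{\left(35 + \left(-1\right)^{2} - -12\right)^{3}}{3}\right) = 29 \left(\left(-1 - 8\right) - \frac{\left(35 + 1 + 12\right)^{3}}{3}\right) = 29 \left(-9 - \frac{48^{3}}{3}\right) = 29 \left(-9 - 36864\right) = 29 \left(-36873\right) = -1069317$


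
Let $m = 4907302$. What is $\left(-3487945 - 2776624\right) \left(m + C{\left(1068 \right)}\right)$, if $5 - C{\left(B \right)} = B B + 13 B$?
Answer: $-23509668278631$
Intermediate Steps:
$C{\left(B \right)} = 5 - B^{2} - 13 B$ ($C{\left(B \right)} = 5 - \left(B B + 13 B\right) = 5 - \left(B^{2} + 13 B\right) = 5 - B^{2} - 13 B$)
$\left(-3487945 - 2776624\right) \left(m + C{\left(1068 \right)}\right) = \left(-3487945 - 2776624\right) \left(4907302 - 1154503\right) = - 6264569 \left(4907302 - 1154503\right) = \left(-6264569\right) 3752799 = -23509668278631$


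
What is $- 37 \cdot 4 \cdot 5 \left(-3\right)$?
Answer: $2220$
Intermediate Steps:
$- 37 \cdot 4 \cdot 5 \left(-3\right) = \left(-37\right) 20 \left(-3\right) = \left(-740\right) \left(-3\right) = 2220$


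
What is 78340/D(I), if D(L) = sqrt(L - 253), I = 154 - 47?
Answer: -39170*I*sqrt(146)/73 ≈ -6483.5*I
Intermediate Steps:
I = 107
D(L) = sqrt(-253 + L)
78340/D(I) = 78340/(sqrt(-253 + 107)) = 78340/(sqrt(-146)) = 78340/((I*sqrt(146))) = 78340*(-I*sqrt(146)/146) = -39170*I*sqrt(146)/73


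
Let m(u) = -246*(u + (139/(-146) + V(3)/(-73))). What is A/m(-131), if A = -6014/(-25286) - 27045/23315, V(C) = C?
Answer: -3968597258/139741344114897 ≈ -2.8400e-5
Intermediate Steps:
A = -54364346/58954309 (A = -6014*(-1/25286) - 27045*1/23315 = 3007/12643 - 5409/4663 = -54364346/58954309 ≈ -0.92214)
m(u) = 17835/73 - 246*u (m(u) = -246*(u + (139/(-146) + 3/(-73))) = -246*(u + (139*(-1/146) + 3*(-1/73))) = -246*(u + (-139/146 - 3/73)) = -246*(u - 145/146) = -246*(-145/146 + u) = 17835/73 - 246*u)
A/m(-131) = -54364346/(58954309*(17835/73 - 246*(-131))) = -54364346/(58954309*(17835/73 + 32226)) = -54364346/(58954309*2370333/73) = -54364346/58954309*73/2370333 = -3968597258/139741344114897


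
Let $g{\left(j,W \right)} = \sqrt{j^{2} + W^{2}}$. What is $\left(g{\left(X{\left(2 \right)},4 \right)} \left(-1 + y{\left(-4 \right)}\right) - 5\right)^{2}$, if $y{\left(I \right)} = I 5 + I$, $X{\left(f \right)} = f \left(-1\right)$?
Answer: $12525 + 500 \sqrt{5} \approx 13643.0$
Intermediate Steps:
$X{\left(f \right)} = - f$
$y{\left(I \right)} = 6 I$ ($y{\left(I \right)} = 5 I + I = 6 I$)
$g{\left(j,W \right)} = \sqrt{W^{2} + j^{2}}$
$\left(g{\left(X{\left(2 \right)},4 \right)} \left(-1 + y{\left(-4 \right)}\right) - 5\right)^{2} = \left(\sqrt{4^{2} + \left(\left(-1\right) 2\right)^{2}} \left(-1 + 6 \left(-4\right)\right) - 5\right)^{2} = \left(\sqrt{16 + \left(-2\right)^{2}} \left(-1 - 24\right) - 5\right)^{2} = \left(\sqrt{16 + 4} \left(-25\right) - 5\right)^{2} = \left(\sqrt{20} \left(-25\right) - 5\right)^{2} = \left(2 \sqrt{5} \left(-25\right) - 5\right)^{2} = \left(- 50 \sqrt{5} - 5\right)^{2} = \left(-5 - 50 \sqrt{5}\right)^{2}$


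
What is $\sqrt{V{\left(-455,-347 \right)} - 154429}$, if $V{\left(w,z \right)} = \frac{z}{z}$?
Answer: $2 i \sqrt{38607} \approx 392.97 i$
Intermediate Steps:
$V{\left(w,z \right)} = 1$
$\sqrt{V{\left(-455,-347 \right)} - 154429} = \sqrt{1 - 154429} = \sqrt{-154428} = 2 i \sqrt{38607}$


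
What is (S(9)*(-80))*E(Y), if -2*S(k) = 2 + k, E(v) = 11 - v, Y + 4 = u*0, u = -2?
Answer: 6600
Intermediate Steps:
Y = -4 (Y = -4 - 2*0 = -4 + 0 = -4)
S(k) = -1 - k/2 (S(k) = -(2 + k)/2 = -1 - k/2)
(S(9)*(-80))*E(Y) = ((-1 - ½*9)*(-80))*(11 - 1*(-4)) = ((-1 - 9/2)*(-80))*(11 + 4) = -11/2*(-80)*15 = 440*15 = 6600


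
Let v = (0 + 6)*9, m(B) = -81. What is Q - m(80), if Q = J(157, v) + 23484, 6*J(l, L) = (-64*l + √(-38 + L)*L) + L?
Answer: 65806/3 ≈ 21935.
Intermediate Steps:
v = 54 (v = 6*9 = 54)
J(l, L) = -32*l/3 + L/6 + L*√(-38 + L)/6 (J(l, L) = ((-64*l + √(-38 + L)*L) + L)/6 = ((-64*l + L*√(-38 + L)) + L)/6 = (L - 64*l + L*√(-38 + L))/6 = -32*l/3 + L/6 + L*√(-38 + L)/6)
Q = 65563/3 (Q = (-32/3*157 + (⅙)*54 + (⅙)*54*√(-38 + 54)) + 23484 = (-5024/3 + 9 + (⅙)*54*√16) + 23484 = (-5024/3 + 9 + (⅙)*54*4) + 23484 = (-5024/3 + 9 + 36) + 23484 = -4889/3 + 23484 = 65563/3 ≈ 21854.)
Q - m(80) = 65563/3 - 1*(-81) = 65563/3 + 81 = 65806/3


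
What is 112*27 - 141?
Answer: 2883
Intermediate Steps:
112*27 - 141 = 3024 - 141 = 2883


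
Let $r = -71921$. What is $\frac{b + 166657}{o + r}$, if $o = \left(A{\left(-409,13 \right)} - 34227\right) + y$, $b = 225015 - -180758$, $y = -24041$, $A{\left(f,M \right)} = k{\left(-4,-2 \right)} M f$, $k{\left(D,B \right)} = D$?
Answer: $- \frac{190810}{36307} \approx -5.2555$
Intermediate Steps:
$A{\left(f,M \right)} = - 4 M f$
$b = 405773$ ($b = 225015 + 180758 = 405773$)
$o = -37000$ ($o = \left(\left(-4\right) 13 \left(-409\right) - 34227\right) - 24041 = \left(21268 - 34227\right) - 24041 = -12959 - 24041 = -37000$)
$\frac{b + 166657}{o + r} = \frac{405773 + 166657}{-37000 - 71921} = \frac{572430}{-108921} = 572430 \left(- \frac{1}{108921}\right) = - \frac{190810}{36307}$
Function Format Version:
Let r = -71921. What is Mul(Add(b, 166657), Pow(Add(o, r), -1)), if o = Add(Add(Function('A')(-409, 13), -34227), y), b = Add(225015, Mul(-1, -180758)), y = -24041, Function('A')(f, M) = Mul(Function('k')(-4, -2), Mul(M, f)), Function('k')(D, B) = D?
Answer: Rational(-190810, 36307) ≈ -5.2555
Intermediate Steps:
Function('A')(f, M) = Mul(-4, M, f) (Function('A')(f, M) = Mul(-4, Mul(M, f)) = Mul(-4, M, f))
b = 405773 (b = Add(225015, 180758) = 405773)
o = -37000 (o = Add(Add(Mul(-4, 13, -409), -34227), -24041) = Add(Add(21268, -34227), -24041) = Add(-12959, -24041) = -37000)
Mul(Add(b, 166657), Pow(Add(o, r), -1)) = Mul(Add(405773, 166657), Pow(Add(-37000, -71921), -1)) = Mul(572430, Pow(-108921, -1)) = Mul(572430, Rational(-1, 108921)) = Rational(-190810, 36307)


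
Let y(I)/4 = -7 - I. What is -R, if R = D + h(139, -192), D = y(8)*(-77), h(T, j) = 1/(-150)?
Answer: -692999/150 ≈ -4620.0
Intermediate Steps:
h(T, j) = -1/150
y(I) = -28 - 4*I (y(I) = 4*(-7 - I) = -28 - 4*I)
D = 4620 (D = (-28 - 4*8)*(-77) = (-28 - 32)*(-77) = -60*(-77) = 4620)
R = 692999/150 (R = 4620 - 1/150 = 692999/150 ≈ 4620.0)
-R = -1*692999/150 = -692999/150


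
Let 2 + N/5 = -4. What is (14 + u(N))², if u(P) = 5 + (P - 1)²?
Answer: 960400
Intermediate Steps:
N = -30 (N = -10 + 5*(-4) = -10 - 20 = -30)
u(P) = 5 + (-1 + P)²
(14 + u(N))² = (14 + (5 + (-1 - 30)²))² = (14 + (5 + (-31)²))² = (14 + (5 + 961))² = (14 + 966)² = 980² = 960400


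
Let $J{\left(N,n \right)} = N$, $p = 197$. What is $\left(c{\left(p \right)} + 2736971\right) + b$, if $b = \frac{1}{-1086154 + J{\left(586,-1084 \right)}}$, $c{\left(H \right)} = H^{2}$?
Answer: $\frac{3013297943039}{1085568} \approx 2.7758 \cdot 10^{6}$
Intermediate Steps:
$b = - \frac{1}{1085568}$ ($b = \frac{1}{-1086154 + 586} = \frac{1}{-1085568} = - \frac{1}{1085568} \approx -9.2118 \cdot 10^{-7}$)
$\left(c{\left(p \right)} + 2736971\right) + b = \left(197^{2} + 2736971\right) - \frac{1}{1085568} = \left(38809 + 2736971\right) - \frac{1}{1085568} = 2775780 - \frac{1}{1085568} = \frac{3013297943039}{1085568}$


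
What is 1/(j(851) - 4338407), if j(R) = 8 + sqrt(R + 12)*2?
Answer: -4338399/18821705879749 - 2*sqrt(863)/18821705879749 ≈ -2.3050e-7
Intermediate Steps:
j(R) = 8 + 2*sqrt(12 + R) (j(R) = 8 + sqrt(12 + R)*2 = 8 + 2*sqrt(12 + R))
1/(j(851) - 4338407) = 1/((8 + 2*sqrt(12 + 851)) - 4338407) = 1/((8 + 2*sqrt(863)) - 4338407) = 1/(-4338399 + 2*sqrt(863))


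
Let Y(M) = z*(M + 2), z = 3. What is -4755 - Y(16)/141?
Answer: -223503/47 ≈ -4755.4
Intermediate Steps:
Y(M) = 6 + 3*M (Y(M) = 3*(M + 2) = 3*(2 + M) = 6 + 3*M)
-4755 - Y(16)/141 = -4755 - (6 + 3*16)/141 = -4755 - (6 + 48)/141 = -4755 - 54/141 = -4755 - 1*18/47 = -4755 - 18/47 = -223503/47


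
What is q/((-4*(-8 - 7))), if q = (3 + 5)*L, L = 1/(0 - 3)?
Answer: -2/45 ≈ -0.044444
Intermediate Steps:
L = -1/3 (L = 1/(-3) = -1/3 ≈ -0.33333)
q = -8/3 (q = (3 + 5)*(-1/3) = 8*(-1/3) = -8/3 ≈ -2.6667)
q/((-4*(-8 - 7))) = -8*(-1/(4*(-8 - 7)))/3 = -8/(3*((-4*(-15)))) = -8/3/60 = -8/3*1/60 = -2/45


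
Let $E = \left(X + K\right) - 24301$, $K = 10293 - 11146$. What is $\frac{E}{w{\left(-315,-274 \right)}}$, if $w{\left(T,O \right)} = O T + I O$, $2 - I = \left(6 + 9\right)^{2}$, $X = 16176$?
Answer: $- \frac{4489}{73706} \approx -0.060904$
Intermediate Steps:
$I = -223$ ($I = 2 - \left(6 + 9\right)^{2} = 2 - 15^{2} = 2 - 225 = -223$)
$K = -853$
$E = -8978$ ($E = \left(16176 - 853\right) - 24301 = 15323 - 24301 = -8978$)
$w{\left(T,O \right)} = - 223 O + O T$ ($w{\left(T,O \right)} = O T - 223 O = - 223 O + O T$)
$\frac{E}{w{\left(-315,-274 \right)}} = - \frac{8978}{\left(-274\right) \left(-223 - 315\right)} = - \frac{8978}{\left(-274\right) \left(-538\right)} = - \frac{8978}{147412} = \left(-8978\right) \frac{1}{147412} = - \frac{4489}{73706}$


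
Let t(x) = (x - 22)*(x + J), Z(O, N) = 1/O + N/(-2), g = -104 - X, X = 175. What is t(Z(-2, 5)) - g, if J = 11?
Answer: 79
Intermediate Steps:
g = -279 (g = -104 - 1*175 = -104 - 175 = -279)
Z(O, N) = 1/O - N/2 (Z(O, N) = 1/O + N*(-½) = 1/O - N/2)
t(x) = (-22 + x)*(11 + x) (t(x) = (x - 22)*(x + 11) = (-22 + x)*(11 + x))
t(Z(-2, 5)) - g = (-242 + (1/(-2) - ½*5)² - 11*(1/(-2) - ½*5)) - 1*(-279) = (-242 + (-½ - 5/2)² - 11*(-½ - 5/2)) + 279 = (-242 + (-3)² - 11*(-3)) + 279 = (-242 + 9 + 33) + 279 = -200 + 279 = 79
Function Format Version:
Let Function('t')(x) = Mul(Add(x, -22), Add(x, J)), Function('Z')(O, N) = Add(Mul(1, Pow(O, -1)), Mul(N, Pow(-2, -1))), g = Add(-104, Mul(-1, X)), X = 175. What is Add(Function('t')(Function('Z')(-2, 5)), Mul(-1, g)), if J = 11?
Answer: 79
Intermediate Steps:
g = -279 (g = Add(-104, Mul(-1, 175)) = Add(-104, -175) = -279)
Function('Z')(O, N) = Add(Pow(O, -1), Mul(Rational(-1, 2), N)) (Function('Z')(O, N) = Add(Pow(O, -1), Mul(N, Rational(-1, 2))) = Add(Pow(O, -1), Mul(Rational(-1, 2), N)))
Function('t')(x) = Mul(Add(-22, x), Add(11, x)) (Function('t')(x) = Mul(Add(x, -22), Add(x, 11)) = Mul(Add(-22, x), Add(11, x)))
Add(Function('t')(Function('Z')(-2, 5)), Mul(-1, g)) = Add(Add(-242, Pow(Add(Pow(-2, -1), Mul(Rational(-1, 2), 5)), 2), Mul(-11, Add(Pow(-2, -1), Mul(Rational(-1, 2), 5)))), Mul(-1, -279)) = Add(Add(-242, Pow(Add(Rational(-1, 2), Rational(-5, 2)), 2), Mul(-11, Add(Rational(-1, 2), Rational(-5, 2)))), 279) = Add(Add(-242, Pow(-3, 2), Mul(-11, -3)), 279) = Add(Add(-242, 9, 33), 279) = Add(-200, 279) = 79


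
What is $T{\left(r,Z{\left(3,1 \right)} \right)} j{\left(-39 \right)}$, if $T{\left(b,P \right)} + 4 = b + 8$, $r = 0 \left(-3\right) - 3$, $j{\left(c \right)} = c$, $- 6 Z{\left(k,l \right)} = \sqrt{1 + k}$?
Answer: $-39$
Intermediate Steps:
$Z{\left(k,l \right)} = - \frac{\sqrt{1 + k}}{6}$
$r = -3$ ($r = 0 - 3 = -3$)
$T{\left(b,P \right)} = 4 + b$ ($T{\left(b,P \right)} = -4 + \left(b + 8\right) = -4 + \left(8 + b\right) = 4 + b$)
$T{\left(r,Z{\left(3,1 \right)} \right)} j{\left(-39 \right)} = \left(4 - 3\right) \left(-39\right) = 1 \left(-39\right) = -39$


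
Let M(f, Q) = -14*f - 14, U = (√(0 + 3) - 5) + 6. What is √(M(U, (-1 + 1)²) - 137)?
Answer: √(-165 - 14*√3) ≈ 13.757*I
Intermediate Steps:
U = 1 + √3 (U = (√3 - 5) + 6 = (-5 + √3) + 6 = 1 + √3 ≈ 2.7321)
M(f, Q) = -14 - 14*f
√(M(U, (-1 + 1)²) - 137) = √((-14 - 14*(1 + √3)) - 137) = √((-14 + (-14 - 14*√3)) - 137) = √((-28 - 14*√3) - 137) = √(-165 - 14*√3)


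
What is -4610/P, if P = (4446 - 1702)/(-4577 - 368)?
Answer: 11398225/1372 ≈ 8307.8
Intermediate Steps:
P = -2744/4945 (P = 2744/(-4945) = 2744*(-1/4945) = -2744/4945 ≈ -0.55490)
-4610/P = -4610/(-2744/4945) = -4610*(-4945/2744) = 11398225/1372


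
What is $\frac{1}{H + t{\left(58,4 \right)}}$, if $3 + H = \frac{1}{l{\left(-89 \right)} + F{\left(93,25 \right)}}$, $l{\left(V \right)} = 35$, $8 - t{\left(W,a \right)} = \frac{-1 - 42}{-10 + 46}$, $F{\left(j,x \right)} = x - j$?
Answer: $\frac{396}{2441} \approx 0.16223$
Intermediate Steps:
$t{\left(W,a \right)} = \frac{331}{36}$ ($t{\left(W,a \right)} = 8 - \frac{-1 - 42}{-10 + 46} = 8 - - \frac{43}{36} = 8 + \frac{43}{36} = \frac{331}{36}$)
$H = - \frac{100}{33}$ ($H = -3 + \frac{1}{35 + \left(25 - 93\right)} = -3 + \frac{1}{35 - 68} = -3 + \frac{1}{-33} = -3 - \frac{1}{33} = - \frac{100}{33} \approx -3.0303$)
$\frac{1}{H + t{\left(58,4 \right)}} = \frac{1}{- \frac{100}{33} + \frac{331}{36}} = \frac{1}{\frac{2441}{396}} = \frac{396}{2441}$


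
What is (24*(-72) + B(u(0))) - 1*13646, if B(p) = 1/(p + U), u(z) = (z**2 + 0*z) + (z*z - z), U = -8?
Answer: -122993/8 ≈ -15374.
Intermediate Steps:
u(z) = -z + 2*z**2 (u(z) = (z**2 + 0) + (z**2 - z) = z**2 + (z**2 - z) = -z + 2*z**2)
B(p) = 1/(-8 + p) (B(p) = 1/(p - 8) = 1/(-8 + p))
(24*(-72) + B(u(0))) - 1*13646 = (24*(-72) + 1/(-8 + 0*(-1 + 2*0))) - 1*13646 = (-1728 + 1/(-8 + 0*(-1 + 0))) - 13646 = (-1728 + 1/(-8 + 0*(-1))) - 13646 = (-1728 + 1/(-8 + 0)) - 13646 = (-1728 + 1/(-8)) - 13646 = (-1728 - 1/8) - 13646 = -13825/8 - 13646 = -122993/8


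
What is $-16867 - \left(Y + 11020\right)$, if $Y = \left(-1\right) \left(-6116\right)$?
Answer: $-34003$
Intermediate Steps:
$Y = 6116$
$-16867 - \left(Y + 11020\right) = -16867 - \left(6116 + 11020\right) = -16867 - 17136 = -34003$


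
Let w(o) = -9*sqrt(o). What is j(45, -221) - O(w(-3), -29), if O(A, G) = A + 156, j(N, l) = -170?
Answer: -326 + 9*I*sqrt(3) ≈ -326.0 + 15.588*I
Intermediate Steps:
O(A, G) = 156 + A
j(45, -221) - O(w(-3), -29) = -170 - (156 - 9*I*sqrt(3)) = -170 + (-156 + 9*I*sqrt(3)) = -326 + 9*I*sqrt(3)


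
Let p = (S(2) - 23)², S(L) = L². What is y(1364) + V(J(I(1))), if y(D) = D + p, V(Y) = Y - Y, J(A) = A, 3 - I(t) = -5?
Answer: 1725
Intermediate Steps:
I(t) = 8 (I(t) = 3 - 1*(-5) = 3 + 5 = 8)
p = 361 (p = (2² - 23)² = (4 - 23)² = (-19)² = 361)
V(Y) = 0
y(D) = 361 + D (y(D) = D + 361 = 361 + D)
y(1364) + V(J(I(1))) = (361 + 1364) + 0 = 1725 + 0 = 1725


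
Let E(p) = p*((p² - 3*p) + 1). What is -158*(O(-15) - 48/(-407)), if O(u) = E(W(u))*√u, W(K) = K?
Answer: -7584/407 + 642270*I*√15 ≈ -18.634 + 2.4875e+6*I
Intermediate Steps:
E(p) = p*(1 + p² - 3*p)
O(u) = u^(3/2)*(1 + u² - 3*u) (O(u) = (u*(1 + u² - 3*u))*√u = u^(3/2)*(1 + u² - 3*u))
-158*(O(-15) - 48/(-407)) = -158*((-15)^(3/2)*(1 + (-15)² - 3*(-15)) - 48/(-407)) = -158*((-15*I*√15)*(1 + 225 + 45) - 48*(-1/407)) = -158*(-15*I*√15*271 + 48/407) = -158*(-4065*I*√15 + 48/407) = -158*(48/407 - 4065*I*√15) = -7584/407 + 642270*I*√15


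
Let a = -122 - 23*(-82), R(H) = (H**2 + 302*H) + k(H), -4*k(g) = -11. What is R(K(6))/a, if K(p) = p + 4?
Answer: 12491/7056 ≈ 1.7703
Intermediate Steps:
K(p) = 4 + p
k(g) = 11/4 (k(g) = -1/4*(-11) = 11/4)
R(H) = 11/4 + H**2 + 302*H (R(H) = (H**2 + 302*H) + 11/4 = 11/4 + H**2 + 302*H)
a = 1764 (a = -122 + 1886 = 1764)
R(K(6))/a = (11/4 + (4 + 6)**2 + 302*(4 + 6))/1764 = (11/4 + 10**2 + 302*10)*(1/1764) = (11/4 + 100 + 3020)*(1/1764) = (12491/4)*(1/1764) = 12491/7056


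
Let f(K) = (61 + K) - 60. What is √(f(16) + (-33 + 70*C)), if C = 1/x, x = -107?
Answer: 9*I*√2354/107 ≈ 4.081*I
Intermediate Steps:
C = -1/107 (C = 1/(-107) = -1/107 ≈ -0.0093458)
f(K) = 1 + K
√(f(16) + (-33 + 70*C)) = √((1 + 16) + (-33 + 70*(-1/107))) = √(17 + (-33 - 70/107)) = √(17 - 3601/107) = √(-1782/107) = 9*I*√2354/107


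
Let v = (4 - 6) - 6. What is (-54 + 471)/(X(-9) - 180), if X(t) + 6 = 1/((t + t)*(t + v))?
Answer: -127602/56915 ≈ -2.2420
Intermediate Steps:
v = -8 (v = -2 - 6 = -8)
X(t) = -6 + 1/(2*t*(-8 + t)) (X(t) = -6 + 1/((t + t)*(t - 8)) = -6 + 1/((2*t)*(-8 + t)) = -6 + 1/(2*t*(-8 + t)))
(-54 + 471)/(X(-9) - 180) = (-54 + 471)/((½)*(1 - 12*(-9)² + 96*(-9))/(-9*(-8 - 9)) - 180) = 417/((½)*(-⅑)*(1 - 12*81 - 864)/(-17) - 180) = 417/((½)*(-⅑)*(-1/17)*(1 - 972 - 864) - 180) = 417/((½)*(-⅑)*(-1/17)*(-1835) - 180) = 417/(-1835/306 - 180) = 417/(-56915/306) = 417*(-306/56915) = -127602/56915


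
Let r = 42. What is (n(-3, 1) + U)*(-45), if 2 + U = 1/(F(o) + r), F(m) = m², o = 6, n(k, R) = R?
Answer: 1155/26 ≈ 44.423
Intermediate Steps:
U = -155/78 (U = -2 + 1/(6² + 42) = -2 + 1/(36 + 42) = -2 + 1/78 = -155/78 ≈ -1.9872)
(n(-3, 1) + U)*(-45) = (1 - 155/78)*(-45) = -77/78*(-45) = 1155/26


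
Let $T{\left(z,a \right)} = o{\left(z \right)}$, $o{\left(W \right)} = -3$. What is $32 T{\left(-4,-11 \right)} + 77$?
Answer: $-19$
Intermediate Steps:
$T{\left(z,a \right)} = -3$
$32 T{\left(-4,-11 \right)} + 77 = 32 \left(-3\right) + 77 = -96 + 77 = -19$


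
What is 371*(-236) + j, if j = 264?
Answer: -87292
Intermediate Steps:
371*(-236) + j = 371*(-236) + 264 = -87556 + 264 = -87292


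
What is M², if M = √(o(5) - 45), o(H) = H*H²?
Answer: 80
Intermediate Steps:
o(H) = H³
M = 4*√5 (M = √(5³ - 45) = √(125 - 45) = √80 = 4*√5 ≈ 8.9443)
M² = (4*√5)² = 80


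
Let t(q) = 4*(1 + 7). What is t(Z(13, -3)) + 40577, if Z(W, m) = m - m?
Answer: 40609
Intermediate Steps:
Z(W, m) = 0
t(q) = 32 (t(q) = 4*8 = 32)
t(Z(13, -3)) + 40577 = 32 + 40577 = 40609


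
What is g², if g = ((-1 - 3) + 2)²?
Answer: 16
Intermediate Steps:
g = 4 (g = (-4 + 2)² = (-2)² = 4)
g² = 4² = 16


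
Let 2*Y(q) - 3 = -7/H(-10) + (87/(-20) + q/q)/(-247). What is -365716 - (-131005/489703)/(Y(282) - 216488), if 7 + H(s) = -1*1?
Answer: -766114344004373033228/2094834089845083 ≈ -3.6572e+5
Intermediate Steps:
H(s) = -8 (H(s) = -7 - 1*1 = -7 - 1 = -8)
Y(q) = 38419/19760 (Y(q) = 3/2 + (-7/(-8) + (87/(-20) + q/q)/(-247))/2 = 3/2 + (-7*(-⅛) + (87*(-1/20) + 1)*(-1/247))/2 = 3/2 + (7/8 + (-87/20 + 1)*(-1/247))/2 = 3/2 + (7/8 - 67/20*(-1/247))/2 = 3/2 + (7/8 + 67/4940)/2 = 3/2 + (½)*(8779/9880) = 3/2 + 8779/19760 = 38419/19760)
-365716 - (-131005/489703)/(Y(282) - 216488) = -365716 - (-131005/489703)/(38419/19760 - 216488) = -365716 - (-131005*1/489703)/(-4277764461/19760) = -365716 - (-131005)*(-19760)/(489703*4277764461) = -365716 - 1*2588658800/2094834089845083 = -365716 - 2588658800/2094834089845083 = -766114344004373033228/2094834089845083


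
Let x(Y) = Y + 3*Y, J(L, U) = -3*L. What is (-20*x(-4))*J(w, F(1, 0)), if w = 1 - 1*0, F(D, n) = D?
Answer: -960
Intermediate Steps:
w = 1 (w = 1 + 0 = 1)
x(Y) = 4*Y
(-20*x(-4))*J(w, F(1, 0)) = (-80*(-4))*(-3*1) = -20*(-16)*(-3) = 320*(-3) = -960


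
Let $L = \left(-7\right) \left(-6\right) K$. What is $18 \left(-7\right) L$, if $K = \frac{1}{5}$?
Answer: $- \frac{5292}{5} \approx -1058.4$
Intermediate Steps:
$K = \frac{1}{5} \approx 0.2$
$L = \frac{42}{5}$ ($L = \left(-7\right) \left(-6\right) \frac{1}{5} = 42 \cdot \frac{1}{5} = \frac{42}{5} \approx 8.4$)
$18 \left(-7\right) L = 18 \left(-7\right) \frac{42}{5} = \left(-126\right) \frac{42}{5} = - \frac{5292}{5}$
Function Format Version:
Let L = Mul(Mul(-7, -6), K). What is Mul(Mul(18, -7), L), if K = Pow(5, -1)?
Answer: Rational(-5292, 5) ≈ -1058.4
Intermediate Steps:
K = Rational(1, 5) ≈ 0.20000
L = Rational(42, 5) (L = Mul(Mul(-7, -6), Rational(1, 5)) = Mul(42, Rational(1, 5)) = Rational(42, 5) ≈ 8.4000)
Mul(Mul(18, -7), L) = Mul(Mul(18, -7), Rational(42, 5)) = Mul(-126, Rational(42, 5)) = Rational(-5292, 5)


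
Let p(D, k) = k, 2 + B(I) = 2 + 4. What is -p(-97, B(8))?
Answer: -4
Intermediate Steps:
B(I) = 4 (B(I) = -2 + (2 + 4) = -2 + 6 = 4)
-p(-97, B(8)) = -1*4 = -4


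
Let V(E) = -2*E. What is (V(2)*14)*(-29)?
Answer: 1624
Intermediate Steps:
(V(2)*14)*(-29) = (-2*2*14)*(-29) = -4*14*(-29) = -56*(-29) = 1624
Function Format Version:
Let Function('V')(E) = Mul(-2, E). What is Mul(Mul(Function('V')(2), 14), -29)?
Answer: 1624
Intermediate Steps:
Mul(Mul(Function('V')(2), 14), -29) = Mul(Mul(Mul(-2, 2), 14), -29) = Mul(Mul(-4, 14), -29) = Mul(-56, -29) = 1624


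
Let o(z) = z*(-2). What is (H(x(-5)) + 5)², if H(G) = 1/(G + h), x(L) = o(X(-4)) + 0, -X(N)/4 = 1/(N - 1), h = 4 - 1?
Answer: 1600/49 ≈ 32.653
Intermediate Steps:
h = 3
X(N) = -4/(-1 + N) (X(N) = -4/(N - 1) = -4/(-1 + N))
o(z) = -2*z
x(L) = -8/5 (x(L) = -(-8)/(-1 - 4) + 0 = -(-8)/(-5) + 0 = -(-8)*(-1)/5 + 0 = -2*⅘ + 0 = -8/5 + 0 = -8/5)
H(G) = 1/(3 + G) (H(G) = 1/(G + 3) = 1/(3 + G))
(H(x(-5)) + 5)² = (1/(3 - 8/5) + 5)² = (1/(7/5) + 5)² = (5/7 + 5)² = (40/7)² = 1600/49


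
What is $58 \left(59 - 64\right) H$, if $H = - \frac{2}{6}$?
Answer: $\frac{290}{3} \approx 96.667$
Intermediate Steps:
$H = - \frac{1}{3}$ ($H = \left(-2\right) \frac{1}{6} = - \frac{1}{3} \approx -0.33333$)
$58 \left(59 - 64\right) H = 58 \left(59 - 64\right) \left(- \frac{1}{3}\right) = 58 \left(-5\right) \left(- \frac{1}{3}\right) = \left(-290\right) \left(- \frac{1}{3}\right) = \frac{290}{3}$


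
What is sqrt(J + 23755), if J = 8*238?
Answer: 3*sqrt(2851) ≈ 160.18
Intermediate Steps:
J = 1904
sqrt(J + 23755) = sqrt(1904 + 23755) = sqrt(25659) = 3*sqrt(2851)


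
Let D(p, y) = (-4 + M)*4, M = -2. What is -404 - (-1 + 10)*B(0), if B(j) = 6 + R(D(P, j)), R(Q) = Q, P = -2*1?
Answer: -242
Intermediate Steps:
P = -2
D(p, y) = -24 (D(p, y) = (-4 - 2)*4 = -6*4 = -24)
B(j) = -18 (B(j) = 6 - 24 = -18)
-404 - (-1 + 10)*B(0) = -404 - (-1 + 10)*(-18) = -404 - 9*(-18) = -404 - 1*(-162) = -404 + 162 = -242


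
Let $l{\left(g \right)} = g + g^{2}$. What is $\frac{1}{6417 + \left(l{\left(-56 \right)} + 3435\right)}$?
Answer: $\frac{1}{12932} \approx 7.7328 \cdot 10^{-5}$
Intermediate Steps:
$\frac{1}{6417 + \left(l{\left(-56 \right)} + 3435\right)} = \frac{1}{6417 + \left(- 56 \left(1 - 56\right) + 3435\right)} = \frac{1}{6417 + \left(\left(-56\right) \left(-55\right) + 3435\right)} = \frac{1}{6417 + \left(3080 + 3435\right)} = \frac{1}{6417 + 6515} = \frac{1}{12932}$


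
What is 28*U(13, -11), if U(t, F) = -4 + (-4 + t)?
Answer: 140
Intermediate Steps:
U(t, F) = -8 + t
28*U(13, -11) = 28*(-8 + 13) = 28*5 = 140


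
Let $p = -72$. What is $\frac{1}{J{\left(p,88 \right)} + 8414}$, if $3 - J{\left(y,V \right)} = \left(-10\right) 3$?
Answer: $\frac{1}{8447} \approx 0.00011839$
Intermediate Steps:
$J{\left(y,V \right)} = 33$ ($J{\left(y,V \right)} = 3 - \left(-10\right) 3 = 3 - -30 = 3 + 30 = 33$)
$\frac{1}{J{\left(p,88 \right)} + 8414} = \frac{1}{33 + 8414} = \frac{1}{8447}$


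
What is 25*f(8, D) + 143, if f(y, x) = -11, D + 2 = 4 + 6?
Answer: -132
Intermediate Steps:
D = 8 (D = -2 + (4 + 6) = -2 + 10 = 8)
25*f(8, D) + 143 = 25*(-11) + 143 = -275 + 143 = -132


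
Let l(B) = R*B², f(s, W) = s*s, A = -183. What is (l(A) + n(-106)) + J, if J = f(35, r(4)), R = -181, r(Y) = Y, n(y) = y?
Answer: -6060390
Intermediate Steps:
f(s, W) = s²
J = 1225 (J = 35² = 1225)
l(B) = -181*B²
(l(A) + n(-106)) + J = (-181*(-183)² - 106) + 1225 = (-181*33489 - 106) + 1225 = (-6061509 - 106) + 1225 = -6061615 + 1225 = -6060390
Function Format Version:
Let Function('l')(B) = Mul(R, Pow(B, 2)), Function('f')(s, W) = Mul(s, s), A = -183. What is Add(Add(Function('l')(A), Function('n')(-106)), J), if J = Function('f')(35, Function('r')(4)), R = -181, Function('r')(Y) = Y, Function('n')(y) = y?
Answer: -6060390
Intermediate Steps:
Function('f')(s, W) = Pow(s, 2)
J = 1225 (J = Pow(35, 2) = 1225)
Function('l')(B) = Mul(-181, Pow(B, 2))
Add(Add(Function('l')(A), Function('n')(-106)), J) = Add(Add(Mul(-181, Pow(-183, 2)), -106), 1225) = Add(Add(Mul(-181, 33489), -106), 1225) = Add(Add(-6061509, -106), 1225) = Add(-6061615, 1225) = -6060390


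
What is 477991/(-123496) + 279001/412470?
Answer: -81350720137/25469197560 ≈ -3.1941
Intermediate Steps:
477991/(-123496) + 279001/412470 = 477991*(-1/123496) + 279001*(1/412470) = -477991/123496 + 279001/412470 = -81350720137/25469197560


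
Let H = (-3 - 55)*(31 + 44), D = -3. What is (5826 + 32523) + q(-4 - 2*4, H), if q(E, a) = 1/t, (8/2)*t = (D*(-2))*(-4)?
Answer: 230093/6 ≈ 38349.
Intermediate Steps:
t = -6 (t = (-3*(-2)*(-4))/4 = (6*(-4))/4 = (¼)*(-24) = -6)
H = -4350 (H = -58*75 = -4350)
q(E, a) = -⅙ (q(E, a) = 1/(-6) = -⅙)
(5826 + 32523) + q(-4 - 2*4, H) = (5826 + 32523) - ⅙ = 38349 - ⅙ = 230093/6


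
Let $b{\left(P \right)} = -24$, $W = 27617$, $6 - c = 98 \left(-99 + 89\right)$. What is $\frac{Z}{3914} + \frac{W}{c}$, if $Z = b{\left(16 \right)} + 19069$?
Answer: $\frac{31717827}{964801} \approx 32.875$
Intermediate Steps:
$c = 986$ ($c = 6 - 98 \left(-99 + 89\right) = 6 - 98 \left(-10\right) = 6 - -980 = 6 + 980 = 986$)
$Z = 19045$ ($Z = -24 + 19069 = 19045$)
$\frac{Z}{3914} + \frac{W}{c} = \frac{19045}{3914} + \frac{27617}{986} = \frac{31717827}{964801}$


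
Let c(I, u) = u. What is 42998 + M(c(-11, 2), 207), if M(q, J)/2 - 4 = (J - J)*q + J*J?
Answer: 128704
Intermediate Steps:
M(q, J) = 8 + 2*J² (M(q, J) = 8 + 2*((J - J)*q + J*J) = 8 + 2*(0*q + J²) = 8 + 2*(0 + J²) = 8 + 2*J²)
42998 + M(c(-11, 2), 207) = 42998 + (8 + 2*207²) = 42998 + (8 + 2*42849) = 42998 + (8 + 85698) = 42998 + 85706 = 128704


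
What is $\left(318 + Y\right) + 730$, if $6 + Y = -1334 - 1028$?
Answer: $-1320$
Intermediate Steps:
$Y = -2368$ ($Y = -6 - 2362 = -2368$)
$\left(318 + Y\right) + 730 = \left(318 - 2368\right) + 730 = -2050 + 730 = -1320$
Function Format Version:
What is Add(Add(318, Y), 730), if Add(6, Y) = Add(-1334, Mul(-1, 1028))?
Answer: -1320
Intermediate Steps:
Y = -2368 (Y = Add(-6, Add(-1334, Mul(-1, 1028))) = Add(-6, Add(-1334, -1028)) = Add(-6, -2362) = -2368)
Add(Add(318, Y), 730) = Add(Add(318, -2368), 730) = Add(-2050, 730) = -1320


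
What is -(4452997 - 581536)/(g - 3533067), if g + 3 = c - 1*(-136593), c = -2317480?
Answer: 3871461/5713957 ≈ 0.67754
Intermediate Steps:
g = -2180890 (g = -3 + (-2317480 - 1*(-136593)) = -3 + (-2317480 + 136593) = -3 - 2180887 = -2180890)
-(4452997 - 581536)/(g - 3533067) = -(4452997 - 581536)/(-2180890 - 3533067) = -3871461/(-5713957) = -3871461*(-1)/5713957 = -1*(-3871461/5713957) = 3871461/5713957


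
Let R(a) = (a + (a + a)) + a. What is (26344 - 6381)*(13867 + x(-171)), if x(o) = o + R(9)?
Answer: 274131916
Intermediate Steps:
R(a) = 4*a (R(a) = (a + 2*a) + a = 3*a + a = 4*a)
x(o) = 36 + o (x(o) = o + 4*9 = o + 36 = 36 + o)
(26344 - 6381)*(13867 + x(-171)) = (26344 - 6381)*(13867 + (36 - 171)) = 19963*(13867 - 135) = 19963*13732 = 274131916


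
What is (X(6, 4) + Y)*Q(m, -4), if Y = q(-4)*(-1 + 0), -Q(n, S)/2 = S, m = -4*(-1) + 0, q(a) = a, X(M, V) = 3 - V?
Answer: 24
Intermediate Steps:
m = 4 (m = 4 + 0 = 4)
Q(n, S) = -2*S
Y = 4 (Y = -4*(-1 + 0) = -4*(-1) = 4)
(X(6, 4) + Y)*Q(m, -4) = ((3 - 1*4) + 4)*(-2*(-4)) = ((3 - 4) + 4)*8 = (-1 + 4)*8 = 3*8 = 24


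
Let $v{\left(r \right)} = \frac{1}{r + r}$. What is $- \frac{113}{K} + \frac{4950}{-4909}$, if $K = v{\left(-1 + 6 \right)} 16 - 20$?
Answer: $\frac{2318185}{451628} \approx 5.1329$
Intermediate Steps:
$v{\left(r \right)} = \frac{1}{2 r}$
$K = - \frac{92}{5}$ ($K = \frac{1}{2 \left(-1 + 6\right)} 16 - 20 = \frac{1}{2 \cdot 5} \cdot 16 - 20 = \frac{1}{2} \cdot \frac{1}{5} \cdot 16 - 20 = \frac{1}{10} \cdot 16 - 20 = \frac{8}{5} - 20 = - \frac{92}{5} \approx -18.4$)
$- \frac{113}{K} + \frac{4950}{-4909} = - \frac{113}{- \frac{92}{5}} + \frac{4950}{-4909} = \left(-113\right) \left(- \frac{5}{92}\right) + 4950 \left(- \frac{1}{4909}\right) = \frac{565}{92} - \frac{4950}{4909} = \frac{2318185}{451628}$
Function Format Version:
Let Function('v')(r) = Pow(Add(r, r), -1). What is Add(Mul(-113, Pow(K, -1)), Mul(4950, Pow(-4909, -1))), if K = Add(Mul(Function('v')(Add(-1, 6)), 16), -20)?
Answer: Rational(2318185, 451628) ≈ 5.1329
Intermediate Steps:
Function('v')(r) = Mul(Rational(1, 2), Pow(r, -1)) (Function('v')(r) = Pow(Mul(2, r), -1) = Mul(Rational(1, 2), Pow(r, -1)))
K = Rational(-92, 5) (K = Add(Mul(Mul(Rational(1, 2), Pow(Add(-1, 6), -1)), 16), -20) = Add(Mul(Mul(Rational(1, 2), Pow(5, -1)), 16), -20) = Add(Mul(Mul(Rational(1, 2), Rational(1, 5)), 16), -20) = Add(Mul(Rational(1, 10), 16), -20) = Add(Rational(8, 5), -20) = Rational(-92, 5) ≈ -18.400)
Add(Mul(-113, Pow(K, -1)), Mul(4950, Pow(-4909, -1))) = Add(Mul(-113, Pow(Rational(-92, 5), -1)), Mul(4950, Pow(-4909, -1))) = Add(Mul(-113, Rational(-5, 92)), Mul(4950, Rational(-1, 4909))) = Add(Rational(565, 92), Rational(-4950, 4909)) = Rational(2318185, 451628)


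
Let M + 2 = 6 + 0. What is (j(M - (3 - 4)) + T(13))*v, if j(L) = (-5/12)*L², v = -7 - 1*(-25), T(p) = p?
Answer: 93/2 ≈ 46.500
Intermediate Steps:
M = 4 (M = -2 + (6 + 0) = -2 + 6 = 4)
v = 18 (v = -7 + 25 = 18)
j(L) = -5*L²/12 (j(L) = (-5*1/12)*L² = -5*L²/12)
(j(M - (3 - 4)) + T(13))*v = (-5*(4 - (3 - 4))²/12 + 13)*18 = (-5*(4 - 1*(-1))²/12 + 13)*18 = (-5*(4 + 1)²/12 + 13)*18 = (-5/12*5² + 13)*18 = (-5/12*25 + 13)*18 = (-125/12 + 13)*18 = (31/12)*18 = 93/2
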